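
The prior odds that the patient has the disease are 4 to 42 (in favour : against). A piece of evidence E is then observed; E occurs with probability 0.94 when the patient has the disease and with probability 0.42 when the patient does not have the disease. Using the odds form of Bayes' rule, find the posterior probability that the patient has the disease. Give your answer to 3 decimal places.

Prior odds = 4/42 = 0.095238.
Likelihood ratio for E = 0.94/0.42 = 2.2381.
Posterior odds = prior odds × LR = 0.21315.
Posterior probability = odds/(1+odds) = 0.21315/1.2132 = 0.176.

Posterior probability ≈ 0.176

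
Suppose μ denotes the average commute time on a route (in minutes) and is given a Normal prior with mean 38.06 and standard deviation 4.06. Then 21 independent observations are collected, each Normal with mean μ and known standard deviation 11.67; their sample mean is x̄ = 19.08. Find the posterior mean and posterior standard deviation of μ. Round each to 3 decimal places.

Posterior mean ≈ 24.439; posterior SD ≈ 2.157

With known σ, the Normal prior is conjugate. Weight on the data is w = (n/σ²)/(n/σ² + 1/τ₀²) = 0.154198/(0.154198+0.0606664) = 0.71765.
Posterior mean = w·x̄ + (1−w)·μ₀ = 0.71765·19.08 + 0.28235·38.06 = 24.439. Posterior variance = 1/(0.154198+0.0606664) = 4.65411, so SD = 2.157.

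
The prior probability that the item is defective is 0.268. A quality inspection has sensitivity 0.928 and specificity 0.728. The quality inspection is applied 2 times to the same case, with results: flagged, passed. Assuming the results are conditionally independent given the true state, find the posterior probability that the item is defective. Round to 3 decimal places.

Let H be the event that the item is defective; start with P(H) = 0.268. P('flagged'|H) = 0.928, P('flagged'|¬H) = 0.272.
Update on result 1 ('flagged'): P(H) ← 0.928·0.2680 / (0.928·0.2680 + 0.272·0.7320) = 0.24870/0.44781 = 0.5554.
Update on result 2 ('passed'): P(H) ← 0.072·0.5554 / (0.072·0.5554 + 0.728·0.4446) = 0.039987/0.36367 = 0.1100.

Posterior P(H) ≈ 0.110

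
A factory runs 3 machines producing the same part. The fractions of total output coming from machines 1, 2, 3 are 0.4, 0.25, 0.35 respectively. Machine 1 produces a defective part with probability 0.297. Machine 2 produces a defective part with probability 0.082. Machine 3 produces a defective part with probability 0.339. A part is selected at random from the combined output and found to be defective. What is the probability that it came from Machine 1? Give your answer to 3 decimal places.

Posterior probability ≈ 0.461

Tabulate prior·likelihood by source: [1] prior 0.4, lik 0.297, product 0.1188; [2] prior 0.25, lik 0.082, product 0.02050; [3] prior 0.35, lik 0.339, product 0.1187.
Normalizing constant = 0.25795; the posterior for Machine 1 is its product over the sum, 0.1188/0.25795 = 0.461.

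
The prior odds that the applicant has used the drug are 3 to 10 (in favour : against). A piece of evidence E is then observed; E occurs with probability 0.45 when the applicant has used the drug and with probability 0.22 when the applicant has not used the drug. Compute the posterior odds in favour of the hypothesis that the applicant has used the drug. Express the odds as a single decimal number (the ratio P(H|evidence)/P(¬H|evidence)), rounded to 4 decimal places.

Posterior odds ≈ 0.6136

Prior odds = 3/10 = 0.30000. In log-odds, ln(0.30000) = -1.2040.
Add log likelihood ratio: ln(2.0455) = 0.71562.
Posterior log-odds = -0.48835, so posterior odds = exp(-0.48835) = 0.61364.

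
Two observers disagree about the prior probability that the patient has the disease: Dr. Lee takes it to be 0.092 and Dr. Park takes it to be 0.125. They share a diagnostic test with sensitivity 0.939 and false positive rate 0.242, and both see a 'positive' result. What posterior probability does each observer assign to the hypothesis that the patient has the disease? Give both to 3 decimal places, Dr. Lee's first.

P('+'|H) = 0.939, P('+'|¬H) = 0.242.
Dr. Lee: numerator 0.939·0.092 = 0.086388; evidence = 0.086388+0.242·0.908 = 0.30612; posterior = 0.282.
Dr. Park: numerator 0.939·0.125 = 0.11737; evidence = 0.11737+0.242·0.875 = 0.32913; posterior = 0.357.

Dr. Lee: 0.282; Dr. Park: 0.357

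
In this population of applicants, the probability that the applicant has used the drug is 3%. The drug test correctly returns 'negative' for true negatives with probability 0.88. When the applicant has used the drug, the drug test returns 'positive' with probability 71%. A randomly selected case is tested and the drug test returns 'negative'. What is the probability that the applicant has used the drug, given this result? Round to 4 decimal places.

P(H | E) ≈ 0.0101

Write H for 'the applicant has used the drug'. Prior odds H:¬H = 0.03/0.97 = 0.030928. For the 'negative' outcome, the likelihood ratio is 0.29/0.88 = 0.32955.
Posterior odds = 0.030928 × 0.32955 = 0.010192, so P(H|E) = 0.010192/(1+0.010192) = 0.0101.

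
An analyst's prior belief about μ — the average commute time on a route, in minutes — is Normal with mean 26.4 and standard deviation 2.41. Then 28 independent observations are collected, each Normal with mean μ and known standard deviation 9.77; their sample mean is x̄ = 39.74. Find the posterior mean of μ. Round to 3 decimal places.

Posterior mean ≈ 34.806

With known σ, the Normal prior is conjugate. Weight on the data is w = (n/σ²)/(n/σ² + 1/τ₀²) = 0.293338/(0.293338+0.172173) = 0.63014.
Posterior mean = w·x̄ + (1−w)·μ₀ = 0.63014·39.74 + 0.36986·26.4 = 34.806.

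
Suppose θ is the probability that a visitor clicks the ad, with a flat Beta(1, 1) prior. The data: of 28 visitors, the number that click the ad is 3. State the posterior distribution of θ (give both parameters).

Posterior: Beta(4, 26)

The binomial likelihood is conjugate to the Beta prior: with 3 successes and 25 failures, the posterior is Beta(1+3, 1+25) = Beta(4, 26).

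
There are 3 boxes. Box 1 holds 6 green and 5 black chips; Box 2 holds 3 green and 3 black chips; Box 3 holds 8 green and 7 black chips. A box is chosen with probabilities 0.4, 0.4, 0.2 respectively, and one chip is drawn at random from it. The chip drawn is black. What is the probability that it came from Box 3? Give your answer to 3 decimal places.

Tabulate prior·likelihood by source: [1] prior 0.4, lik 0.4545, product 0.1818; [2] prior 0.4, lik 0.5, product 0.2000; [3] prior 0.2, lik 0.4667, product 0.09333.
Normalizing constant = 0.47515; the posterior for Box 3 is its product over the sum, 0.09333/0.47515 = 0.196.

Posterior probability ≈ 0.196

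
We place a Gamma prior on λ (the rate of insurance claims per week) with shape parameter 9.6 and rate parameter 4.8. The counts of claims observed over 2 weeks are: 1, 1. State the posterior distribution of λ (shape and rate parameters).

The Poisson likelihood adds the total count to the shape and the number of exposure periods to the rate. Here ∑xᵢ = 2 and n = 2, so shape 9.6→11.6 and rate 4.8→6.8.

Posterior: Gamma(shape=11.6, rate=6.8)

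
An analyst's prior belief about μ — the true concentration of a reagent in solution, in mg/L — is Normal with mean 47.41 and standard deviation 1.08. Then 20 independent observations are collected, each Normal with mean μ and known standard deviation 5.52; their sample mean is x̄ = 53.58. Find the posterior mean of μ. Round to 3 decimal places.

Prior precision 1/τ₀² = 1/1.08² = 0.857339; data precision n/σ² = 20/5.52² = 0.656375.
Posterior precision = 0.857339 + 0.656375 = 1.51371.
Posterior mean = (0.857339·47.41 + 0.656375·53.58) / 1.51371 = 50.085.

Posterior mean ≈ 50.085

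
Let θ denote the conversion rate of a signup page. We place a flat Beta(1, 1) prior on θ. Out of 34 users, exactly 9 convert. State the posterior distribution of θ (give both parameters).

The binomial likelihood is conjugate to the Beta prior: with 9 successes and 25 failures, the posterior is Beta(1+9, 1+25) = Beta(10, 26).

Posterior: Beta(10, 26)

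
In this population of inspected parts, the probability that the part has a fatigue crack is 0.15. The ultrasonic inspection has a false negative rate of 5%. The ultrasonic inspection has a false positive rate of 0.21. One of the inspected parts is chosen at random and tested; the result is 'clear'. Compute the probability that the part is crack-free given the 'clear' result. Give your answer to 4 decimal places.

Write H for 'the part has a fatigue crack'. Prior odds H:¬H = 0.15/0.85 = 0.17647. For the 'clear' outcome, the likelihood ratio is 0.05/0.79 = 0.063291.
Posterior odds = 0.17647 × 0.063291 = 0.011169, so P(H|E) = 0.011169/(1+0.011169) = 0.0110. Then P(¬H|E) = 1 − 0.0110 = 0.9890.

P(¬H | E) ≈ 0.9890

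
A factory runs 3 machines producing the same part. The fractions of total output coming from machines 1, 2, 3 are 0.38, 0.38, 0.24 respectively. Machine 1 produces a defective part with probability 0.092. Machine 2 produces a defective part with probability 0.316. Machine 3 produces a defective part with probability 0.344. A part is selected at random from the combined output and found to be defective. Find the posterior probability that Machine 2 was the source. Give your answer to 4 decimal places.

Posterior probability ≈ 0.5054

Tabulate prior·likelihood by source: [1] prior 0.38, lik 0.092, product 0.03496; [2] prior 0.38, lik 0.316, product 0.1201; [3] prior 0.24, lik 0.344, product 0.08256.
Normalizing constant = 0.23760; the posterior for Machine 2 is its product over the sum, 0.1201/0.23760 = 0.5054.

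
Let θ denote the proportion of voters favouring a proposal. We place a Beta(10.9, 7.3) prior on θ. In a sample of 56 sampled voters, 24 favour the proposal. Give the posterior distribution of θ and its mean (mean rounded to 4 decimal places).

Posterior: Beta(34.9, 39.3); mean ≈ 0.4704

Observing 24 successes and 32 failures updates Beta(10.9, 7.3) by adding the success and failure counts to the two shape parameters: α = 10.9+24 = 34.9, β = 7.3+32 = 39.3.
Posterior mean = α/(α+β) = 34.9/74.2 = 0.4704.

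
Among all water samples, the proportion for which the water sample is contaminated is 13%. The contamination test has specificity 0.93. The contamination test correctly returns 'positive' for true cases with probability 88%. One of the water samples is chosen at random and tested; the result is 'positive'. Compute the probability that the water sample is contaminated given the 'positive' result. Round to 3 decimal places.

P(H | E) ≈ 0.653

Write H for 'the water sample is contaminated'. Prior odds H:¬H = 0.13/0.87 = 0.14943. For the 'positive' outcome, the likelihood ratio is 0.88/0.07 = 12.571.
Posterior odds = 0.14943 × 12.571 = 1.8785, so P(H|E) = 1.8785/(1+1.8785) = 0.653.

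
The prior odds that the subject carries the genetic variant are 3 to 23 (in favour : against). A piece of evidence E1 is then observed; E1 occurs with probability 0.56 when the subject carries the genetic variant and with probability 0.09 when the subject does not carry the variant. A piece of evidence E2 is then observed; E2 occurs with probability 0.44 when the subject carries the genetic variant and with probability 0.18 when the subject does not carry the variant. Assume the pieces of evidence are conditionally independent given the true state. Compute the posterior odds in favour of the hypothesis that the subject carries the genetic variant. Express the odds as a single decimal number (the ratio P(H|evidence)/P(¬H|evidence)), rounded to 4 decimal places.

Prior odds = 3/23 = 0.13043. In log-odds, ln(0.13043) = -2.0369.
Add log likelihood ratios: ln(6.2222) + ln(2.4444) = 2.7219.
Posterior log-odds = 0.68506, so posterior odds = exp(0.68506) = 1.9839.

Posterior odds ≈ 1.9839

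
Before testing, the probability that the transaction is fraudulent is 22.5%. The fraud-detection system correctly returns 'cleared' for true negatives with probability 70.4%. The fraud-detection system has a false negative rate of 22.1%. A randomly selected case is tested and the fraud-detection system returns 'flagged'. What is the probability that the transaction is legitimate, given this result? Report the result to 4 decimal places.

Write H for 'the transaction is fraudulent'. Prior odds H:¬H = 0.225/0.775 = 0.29032. For the 'flagged' outcome, the likelihood ratio is 0.779/0.296 = 2.6318.
Posterior odds = 0.29032 × 2.6318 = 0.76406, so P(H|E) = 0.76406/(1+0.76406) = 0.4331. Then P(¬H|E) = 1 − 0.4331 = 0.5669.

P(¬H | E) ≈ 0.5669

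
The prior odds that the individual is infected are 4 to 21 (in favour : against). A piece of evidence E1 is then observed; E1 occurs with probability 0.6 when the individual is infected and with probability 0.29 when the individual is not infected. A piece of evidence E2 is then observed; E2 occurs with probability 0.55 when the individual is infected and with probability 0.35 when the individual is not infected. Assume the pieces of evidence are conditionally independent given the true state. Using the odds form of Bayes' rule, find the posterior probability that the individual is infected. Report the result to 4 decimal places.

Prior odds = 4/21 = 0.19048. In log-odds, ln(0.19048) = -1.6582.
Add log likelihood ratios: ln(2.0690) + ln(1.5714) = 1.1790.
Posterior log-odds = -0.47919, so posterior odds = exp(-0.47919) = 0.61928. Converting, P(H|E) = 0.61928/1.6193 = 0.3824.

Posterior probability ≈ 0.3824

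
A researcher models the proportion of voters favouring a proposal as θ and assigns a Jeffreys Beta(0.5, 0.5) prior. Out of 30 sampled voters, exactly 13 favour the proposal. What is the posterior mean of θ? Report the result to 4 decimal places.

Posterior mean ≈ 0.4355

Observing 13 successes and 17 failures updates Beta(0.5, 0.5) by adding the success and failure counts to the two shape parameters: α = 0.5+13 = 13.5, β = 0.5+17 = 17.5.
Posterior mean = α/(α+β) = 13.5/31 = 0.4355.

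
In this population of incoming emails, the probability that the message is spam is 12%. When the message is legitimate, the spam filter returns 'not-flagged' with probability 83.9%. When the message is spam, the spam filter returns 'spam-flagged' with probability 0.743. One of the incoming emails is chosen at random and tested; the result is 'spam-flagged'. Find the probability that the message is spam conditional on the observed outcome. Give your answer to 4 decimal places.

P(H | E) ≈ 0.3862

Let H be the event that the message is spam. P(H) = 0.12, so P(¬H) = 0.88. With E the 'spam-flagged' result, P(E|H) = 0.743 and P(E|¬H) = 0.161.
P(E) = 0.743·0.12 + 0.161·0.88 = 0.089160 + 0.14168 = 0.23084.
By Bayes' theorem, P(H|E) = 0.089160 / 0.23084 = 0.3862.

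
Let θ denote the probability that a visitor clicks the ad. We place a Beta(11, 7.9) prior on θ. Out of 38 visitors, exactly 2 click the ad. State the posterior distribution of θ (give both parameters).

Posterior: Beta(13, 43.9)

The binomial likelihood is conjugate to the Beta prior: with 2 successes and 36 failures, the posterior is Beta(11+2, 7.9+36) = Beta(13, 43.9).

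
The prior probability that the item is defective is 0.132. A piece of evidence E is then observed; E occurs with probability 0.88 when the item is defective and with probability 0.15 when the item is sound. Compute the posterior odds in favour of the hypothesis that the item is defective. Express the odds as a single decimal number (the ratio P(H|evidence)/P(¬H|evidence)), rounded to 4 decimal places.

Posterior odds ≈ 0.8922

Prior odds = 0.132/(1−0.132) = 0.15207. In log-odds, ln(0.15207) = -1.8834.
Add log likelihood ratio: ln(5.8667) = 1.7693.
Posterior log-odds = -0.11410, so posterior odds = exp(-0.11410) = 0.89217.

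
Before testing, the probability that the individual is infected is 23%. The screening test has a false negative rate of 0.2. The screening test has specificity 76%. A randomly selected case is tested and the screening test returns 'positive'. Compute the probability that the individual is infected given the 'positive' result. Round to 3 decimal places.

Let H be the event that the individual is infected. P(H) = 0.23, so P(¬H) = 0.77. With E the 'positive' result, P(E|H) = 0.8 and P(E|¬H) = 0.24.
P(E) = 0.8·0.23 + 0.24·0.77 = 0.18400 + 0.18480 = 0.36880.
By Bayes' theorem, P(H|E) = 0.18400 / 0.36880 = 0.499.

P(H | E) ≈ 0.499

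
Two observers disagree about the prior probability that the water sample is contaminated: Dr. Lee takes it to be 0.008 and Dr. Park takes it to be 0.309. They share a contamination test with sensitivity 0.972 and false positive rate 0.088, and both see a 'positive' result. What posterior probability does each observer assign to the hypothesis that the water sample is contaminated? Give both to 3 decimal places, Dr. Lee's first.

Dr. Lee: 0.082; Dr. Park: 0.832

P('+'|H) = 0.972, P('+'|¬H) = 0.088.
Dr. Lee: numerator 0.972·0.008 = 0.0077760; evidence = 0.0077760+0.088·0.992 = 0.095072; posterior = 0.082.
Dr. Park: numerator 0.972·0.309 = 0.30035; evidence = 0.30035+0.088·0.691 = 0.36116; posterior = 0.832.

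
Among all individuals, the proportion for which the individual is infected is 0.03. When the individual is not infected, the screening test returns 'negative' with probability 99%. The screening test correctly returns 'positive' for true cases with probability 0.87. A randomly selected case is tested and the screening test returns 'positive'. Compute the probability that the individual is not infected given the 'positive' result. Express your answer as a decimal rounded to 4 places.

Write H for 'the individual is infected'. Prior odds H:¬H = 0.03/0.97 = 0.030928. For the 'positive' outcome, the likelihood ratio is 0.87/0.01 = 87.000.
Posterior odds = 0.030928 × 87.000 = 2.6907, so P(H|E) = 2.6907/(1+2.6907) = 0.7291. Then P(¬H|E) = 1 − 0.7291 = 0.2709.

P(¬H | E) ≈ 0.2709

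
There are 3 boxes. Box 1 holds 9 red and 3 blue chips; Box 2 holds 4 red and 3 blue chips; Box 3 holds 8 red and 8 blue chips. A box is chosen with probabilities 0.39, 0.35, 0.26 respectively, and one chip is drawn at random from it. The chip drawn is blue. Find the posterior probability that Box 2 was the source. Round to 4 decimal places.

P(blue|Box 1) = 0.25; P(blue|Box 2) = 0.4286; P(blue|Box 3) = 0.5.
Prior × likelihood for each source: 0.39·0.25=0.09750, 0.35·0.4286=0.1500, 0.26·0.5=0.1300. Summing gives P(blue) = 0.37750.
P(Box 2 | blue) = 0.1500 / 0.37750 = 0.3974.

Posterior probability ≈ 0.3974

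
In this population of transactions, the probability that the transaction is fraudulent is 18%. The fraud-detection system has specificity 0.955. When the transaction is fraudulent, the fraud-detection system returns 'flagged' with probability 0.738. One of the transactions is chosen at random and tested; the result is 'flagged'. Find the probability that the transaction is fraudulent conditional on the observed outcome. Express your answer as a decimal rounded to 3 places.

P(H | E) ≈ 0.783

Write H for 'the transaction is fraudulent'. Prior odds H:¬H = 0.18/0.82 = 0.21951. For the 'flagged' outcome, the likelihood ratio is 0.738/0.045 = 16.400.
Posterior odds = 0.21951 × 16.400 = 3.6000, so P(H|E) = 3.6000/(1+3.6000) = 0.783.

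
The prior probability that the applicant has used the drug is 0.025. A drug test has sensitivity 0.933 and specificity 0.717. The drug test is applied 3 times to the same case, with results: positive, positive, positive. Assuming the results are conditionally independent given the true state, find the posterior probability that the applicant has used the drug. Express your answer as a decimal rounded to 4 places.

With H the event that the applicant has used the drug, the joint likelihood of the observed sequence is P(data|H) = 0.933·0.933·0.933 = 0.81217 and P(data|¬H) = 0.283·0.283·0.283 = 0.022665.
Bayes: P(H|data) = 0.025·0.81217 / (0.025·0.81217 + 0.975·0.022665) = 0.020304/0.042403 = 0.4788.

Posterior P(H) ≈ 0.4788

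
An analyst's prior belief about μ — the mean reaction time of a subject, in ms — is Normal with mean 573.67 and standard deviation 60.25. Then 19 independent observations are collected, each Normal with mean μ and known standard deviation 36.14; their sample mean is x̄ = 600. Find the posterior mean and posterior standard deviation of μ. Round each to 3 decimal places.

Posterior mean ≈ 599.511; posterior SD ≈ 8.214

With known σ, the Normal prior is conjugate. Weight on the data is w = (n/σ²)/(n/σ² + 1/τ₀²) = 0.0145471/(0.0145471+0.00027548) = 0.98142.
Posterior mean = w·x̄ + (1−w)·μ₀ = 0.98142·600 + 0.018585·573.67 = 599.511. Posterior variance = 1/(0.0145471+0.00027548) = 67.4645, so SD = 8.214.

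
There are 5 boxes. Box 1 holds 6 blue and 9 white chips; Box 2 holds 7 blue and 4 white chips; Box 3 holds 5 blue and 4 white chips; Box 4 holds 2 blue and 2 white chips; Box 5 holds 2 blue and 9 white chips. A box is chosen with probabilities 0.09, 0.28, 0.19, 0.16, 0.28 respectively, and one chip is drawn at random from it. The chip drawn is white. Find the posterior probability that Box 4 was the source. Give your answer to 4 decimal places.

Tabulate prior·likelihood by source: [1] prior 0.09, lik 0.6, product 0.05400; [2] prior 0.28, lik 0.3636, product 0.1018; [3] prior 0.19, lik 0.4444, product 0.08444; [4] prior 0.16, lik 0.5, product 0.08000; [5] prior 0.28, lik 0.8182, product 0.2291.
Normalizing constant = 0.54935; the posterior for Box 4 is its product over the sum, 0.08000/0.54935 = 0.1456.

Posterior probability ≈ 0.1456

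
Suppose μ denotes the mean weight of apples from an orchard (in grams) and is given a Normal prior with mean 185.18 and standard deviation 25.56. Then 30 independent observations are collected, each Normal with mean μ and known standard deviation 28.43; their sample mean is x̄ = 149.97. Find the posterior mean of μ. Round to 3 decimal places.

Posterior mean ≈ 151.365

With known σ, the Normal prior is conjugate. Weight on the data is w = (n/σ²)/(n/σ² + 1/τ₀²) = 0.0371165/(0.0371165+0.00153066) = 0.96039.
Posterior mean = w·x̄ + (1−w)·μ₀ = 0.96039·149.97 + 0.039606·185.18 = 151.365.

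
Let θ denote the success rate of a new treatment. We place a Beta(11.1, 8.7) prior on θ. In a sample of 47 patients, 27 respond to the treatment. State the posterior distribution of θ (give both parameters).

Posterior: Beta(38.1, 28.7)

The binomial likelihood is conjugate to the Beta prior: with 27 successes and 20 failures, the posterior is Beta(11.1+27, 8.7+20) = Beta(38.1, 28.7).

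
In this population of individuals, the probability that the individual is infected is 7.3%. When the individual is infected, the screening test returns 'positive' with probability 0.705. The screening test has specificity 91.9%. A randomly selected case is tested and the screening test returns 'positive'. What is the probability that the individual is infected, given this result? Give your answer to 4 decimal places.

P(H | E) ≈ 0.4067

Write H for 'the individual is infected'. Prior odds H:¬H = 0.073/0.927 = 0.078749. For the 'positive' outcome, the likelihood ratio is 0.705/0.081 = 8.7037.
Posterior odds = 0.078749 × 8.7037 = 0.68540, so P(H|E) = 0.68540/(1+0.68540) = 0.4067.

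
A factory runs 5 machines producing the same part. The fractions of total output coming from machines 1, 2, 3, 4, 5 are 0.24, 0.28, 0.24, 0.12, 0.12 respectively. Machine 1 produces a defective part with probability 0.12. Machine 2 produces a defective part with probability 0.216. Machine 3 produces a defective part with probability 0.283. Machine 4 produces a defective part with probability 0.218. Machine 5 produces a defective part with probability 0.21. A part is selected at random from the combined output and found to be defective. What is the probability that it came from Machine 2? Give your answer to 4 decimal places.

Tabulate prior·likelihood by source: [1] prior 0.24, lik 0.12, product 0.02880; [2] prior 0.28, lik 0.216, product 0.06048; [3] prior 0.24, lik 0.283, product 0.06792; [4] prior 0.12, lik 0.218, product 0.02616; [5] prior 0.12, lik 0.21, product 0.02520.
Normalizing constant = 0.20856; the posterior for Machine 2 is its product over the sum, 0.06048/0.20856 = 0.2900.

Posterior probability ≈ 0.2900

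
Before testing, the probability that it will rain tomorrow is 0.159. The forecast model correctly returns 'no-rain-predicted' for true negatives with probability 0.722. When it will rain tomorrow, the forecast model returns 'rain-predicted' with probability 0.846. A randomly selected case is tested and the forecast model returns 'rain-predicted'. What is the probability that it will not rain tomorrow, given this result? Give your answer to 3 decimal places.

P(¬H | E) ≈ 0.635

Let H be the event that it will rain tomorrow. P(H) = 0.159, so P(¬H) = 0.841. With E the 'rain-predicted' result, P(E|H) = 0.846 and P(E|¬H) = 0.278.
P(E) = 0.846·0.159 + 0.278·0.841 = 0.13451 + 0.23380 = 0.36831.
By Bayes' theorem, P(H|E) = 0.13451 / 0.36831 = 0.365. Hence P(¬H|E) = 1 − 0.365 = 0.635.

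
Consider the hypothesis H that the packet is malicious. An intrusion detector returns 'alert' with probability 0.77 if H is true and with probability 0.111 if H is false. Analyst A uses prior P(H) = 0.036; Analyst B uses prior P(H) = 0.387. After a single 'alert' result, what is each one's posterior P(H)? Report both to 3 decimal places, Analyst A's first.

P('+'|H) = 0.77, P('+'|¬H) = 0.111.
Analyst A: numerator 0.77·0.036 = 0.027720; evidence = 0.027720+0.111·0.964 = 0.13472; posterior = 0.206.
Analyst B: numerator 0.77·0.387 = 0.29799; evidence = 0.29799+0.111·0.613 = 0.36603; posterior = 0.814.

Analyst A: 0.206; Analyst B: 0.814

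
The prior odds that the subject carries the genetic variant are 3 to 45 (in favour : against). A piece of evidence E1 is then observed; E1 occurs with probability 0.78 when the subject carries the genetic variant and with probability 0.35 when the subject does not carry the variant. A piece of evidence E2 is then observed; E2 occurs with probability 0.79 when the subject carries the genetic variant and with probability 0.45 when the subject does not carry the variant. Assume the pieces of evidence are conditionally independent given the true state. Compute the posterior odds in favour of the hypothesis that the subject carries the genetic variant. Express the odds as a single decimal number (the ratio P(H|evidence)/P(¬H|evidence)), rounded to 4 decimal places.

Posterior odds ≈ 0.2608

Prior odds = 3/45 = 0.066667.
Likelihood ratio for E1 = 0.78/0.35 = 2.2286.
Likelihood ratio for E2 = 0.79/0.45 = 1.7556.
Posterior odds = prior odds × LR₁ × LR₂ = 0.26083.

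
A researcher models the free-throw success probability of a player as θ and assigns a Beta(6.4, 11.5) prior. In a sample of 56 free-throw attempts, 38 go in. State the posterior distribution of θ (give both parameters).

The binomial likelihood is conjugate to the Beta prior: with 38 successes and 18 failures, the posterior is Beta(6.4+38, 11.5+18) = Beta(44.4, 29.5).

Posterior: Beta(44.4, 29.5)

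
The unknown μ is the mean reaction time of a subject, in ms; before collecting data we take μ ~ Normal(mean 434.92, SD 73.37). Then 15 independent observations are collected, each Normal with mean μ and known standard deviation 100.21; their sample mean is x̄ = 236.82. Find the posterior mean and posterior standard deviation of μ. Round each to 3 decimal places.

Posterior mean ≈ 258.731; posterior SD ≈ 24.401

With known σ, the Normal prior is conjugate. Weight on the data is w = (n/σ²)/(n/σ² + 1/τ₀²) = 0.00149372/(0.00149372+0.00018576) = 0.88939.
Posterior mean = w·x̄ + (1−w)·μ₀ = 0.88939·236.82 + 0.11061·434.92 = 258.731. Posterior variance = 1/(0.00149372+0.00018576) = 595.421, so SD = 24.401.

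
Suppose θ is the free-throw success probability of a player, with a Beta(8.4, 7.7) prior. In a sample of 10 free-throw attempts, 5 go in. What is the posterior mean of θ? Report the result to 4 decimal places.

Posterior mean ≈ 0.5134

The binomial likelihood is conjugate to the Beta prior: with 5 successes and 5 failures, the posterior is Beta(8.4+5, 7.7+5) = Beta(13.4, 12.7).
Posterior mean = α/(α+β) = 13.4/26.1 = 0.5134.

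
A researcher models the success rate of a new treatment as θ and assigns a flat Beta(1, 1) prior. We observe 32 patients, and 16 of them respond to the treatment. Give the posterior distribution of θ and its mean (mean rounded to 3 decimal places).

The binomial likelihood is conjugate to the Beta prior: with 16 successes and 16 failures, the posterior is Beta(1+16, 1+16) = Beta(17, 17).
Posterior mean = α/(α+β) = 17/34 = 0.500.

Posterior: Beta(17, 17); mean ≈ 0.500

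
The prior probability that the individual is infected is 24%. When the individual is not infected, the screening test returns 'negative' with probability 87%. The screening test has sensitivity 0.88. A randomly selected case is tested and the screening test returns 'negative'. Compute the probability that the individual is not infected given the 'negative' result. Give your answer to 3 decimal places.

Write H for 'the individual is infected'. Prior odds H:¬H = 0.24/0.76 = 0.31579. For the 'negative' outcome, the likelihood ratio is 0.12/0.87 = 0.13793.
Posterior odds = 0.31579 × 0.13793 = 0.043557, so P(H|E) = 0.043557/(1+0.043557) = 0.042. Then P(¬H|E) = 1 − 0.042 = 0.958.

P(¬H | E) ≈ 0.958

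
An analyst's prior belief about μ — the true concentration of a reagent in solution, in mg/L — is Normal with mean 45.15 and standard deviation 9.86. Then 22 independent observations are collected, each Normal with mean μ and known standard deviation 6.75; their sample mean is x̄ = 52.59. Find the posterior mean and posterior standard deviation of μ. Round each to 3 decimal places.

Posterior mean ≈ 52.435; posterior SD ≈ 1.424

Prior precision 1/τ₀² = 1/9.86² = 0.0102860; data precision n/σ² = 22/6.75² = 0.482853.
Posterior precision = 0.0102860 + 0.482853 = 0.493139, giving posterior SD = 1/√0.493139 = 1.424.
Posterior mean = (0.0102860·45.15 + 0.482853·52.59) / 0.493139 = 52.435.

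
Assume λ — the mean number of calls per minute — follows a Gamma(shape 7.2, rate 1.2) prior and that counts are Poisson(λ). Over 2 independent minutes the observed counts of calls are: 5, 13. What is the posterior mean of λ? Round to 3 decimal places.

Total count ∑xᵢ = 18 over n = 2 minutes.
Gamma is conjugate to the Poisson likelihood: posterior is Gamma(shape = 7.2+18 = 25.2, rate = 1.2+2 = 3.2).
Posterior mean = shape/rate = 25.2/3.2 = 7.875.

Posterior mean ≈ 7.875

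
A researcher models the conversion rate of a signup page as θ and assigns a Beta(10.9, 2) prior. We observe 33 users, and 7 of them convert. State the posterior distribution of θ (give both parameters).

Posterior: Beta(17.9, 28)

Observing 7 successes and 26 failures updates Beta(10.9, 2) by adding the success and failure counts to the two shape parameters: α = 10.9+7 = 17.9, β = 2+26 = 28.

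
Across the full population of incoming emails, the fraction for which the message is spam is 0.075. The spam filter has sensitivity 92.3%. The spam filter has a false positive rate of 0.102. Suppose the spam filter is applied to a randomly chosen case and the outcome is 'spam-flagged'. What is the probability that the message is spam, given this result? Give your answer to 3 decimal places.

P(H | E) ≈ 0.423

Let H be the event that the message is spam. P(H) = 0.075, so P(¬H) = 0.925. With E the 'spam-flagged' result, P(E|H) = 0.923 and P(E|¬H) = 0.102.
P(E) = 0.923·0.075 + 0.102·0.925 = 0.069225 + 0.094350 = 0.16357.
By Bayes' theorem, P(H|E) = 0.069225 / 0.16357 = 0.423.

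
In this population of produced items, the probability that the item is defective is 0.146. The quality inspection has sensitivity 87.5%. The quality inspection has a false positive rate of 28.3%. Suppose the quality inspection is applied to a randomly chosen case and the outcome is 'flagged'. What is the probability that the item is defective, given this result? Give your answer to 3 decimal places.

Write H for 'the item is defective'. Prior odds H:¬H = 0.146/0.854 = 0.17096. For the 'flagged' outcome, the likelihood ratio is 0.875/0.283 = 3.0919.
Posterior odds = 0.17096 × 3.0919 = 0.52859, so P(H|E) = 0.52859/(1+0.52859) = 0.346.

P(H | E) ≈ 0.346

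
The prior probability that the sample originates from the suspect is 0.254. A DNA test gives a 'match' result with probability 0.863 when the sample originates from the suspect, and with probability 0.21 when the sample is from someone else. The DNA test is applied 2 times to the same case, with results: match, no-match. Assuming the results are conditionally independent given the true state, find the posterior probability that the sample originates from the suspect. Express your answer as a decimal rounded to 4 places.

Posterior P(H) ≈ 0.1953

With H the event that the sample originates from the suspect, the joint likelihood of the observed sequence is P(data|H) = 0.863·0.137 = 0.11823 and P(data|¬H) = 0.21·0.79 = 0.16590.
Bayes: P(H|data) = 0.254·0.11823 / (0.254·0.11823 + 0.746·0.16590) = 0.030031/0.15379 = 0.1953.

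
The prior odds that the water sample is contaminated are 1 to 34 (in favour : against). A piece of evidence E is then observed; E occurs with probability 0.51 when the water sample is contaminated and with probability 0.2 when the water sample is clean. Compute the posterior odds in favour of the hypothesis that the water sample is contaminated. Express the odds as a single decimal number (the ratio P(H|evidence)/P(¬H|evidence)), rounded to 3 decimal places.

Prior odds = 1/34 = 0.029412. In log-odds, ln(0.029412) = -3.5264.
Add log likelihood ratio: ln(2.5500) = 0.93609.
Posterior log-odds = -2.5903, so posterior odds = exp(-2.5903) = 0.075000.

Posterior odds ≈ 0.075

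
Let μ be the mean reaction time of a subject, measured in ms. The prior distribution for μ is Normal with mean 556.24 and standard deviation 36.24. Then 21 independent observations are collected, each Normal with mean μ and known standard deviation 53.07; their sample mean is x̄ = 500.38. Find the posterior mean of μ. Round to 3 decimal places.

With known σ, the Normal prior is conjugate. Weight on the data is w = (n/σ²)/(n/σ² + 1/τ₀²) = 0.00745626/(0.00745626+0.00076142) = 0.90734.
Posterior mean = w·x̄ + (1−w)·μ₀ = 0.90734·500.38 + 0.092656·556.24 = 505.556.

Posterior mean ≈ 505.556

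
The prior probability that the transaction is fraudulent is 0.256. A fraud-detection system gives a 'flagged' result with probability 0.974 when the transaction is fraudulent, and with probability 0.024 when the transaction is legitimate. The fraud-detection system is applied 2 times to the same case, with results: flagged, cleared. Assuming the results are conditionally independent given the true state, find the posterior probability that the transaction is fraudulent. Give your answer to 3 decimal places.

With H the event that the transaction is fraudulent, the joint likelihood of the observed sequence is P(data|H) = 0.974·0.026 = 0.025324 and P(data|¬H) = 0.024·0.976 = 0.023424.
Bayes: P(H|data) = 0.256·0.025324 / (0.256·0.025324 + 0.744·0.023424) = 0.0064829/0.023910 = 0.2711.

Posterior P(H) ≈ 0.271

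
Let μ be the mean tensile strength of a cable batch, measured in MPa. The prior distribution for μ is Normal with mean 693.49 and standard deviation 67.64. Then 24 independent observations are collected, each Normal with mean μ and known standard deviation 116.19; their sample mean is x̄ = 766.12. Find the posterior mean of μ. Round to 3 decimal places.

Prior precision 1/τ₀² = 1/67.64² = 0.00021857; data precision n/σ² = 24/116.19² = 0.00177776.
Posterior precision = 0.00021857 + 0.00177776 = 0.00199633.
Posterior mean = (0.00021857·693.49 + 0.00177776·766.12) / 0.00199633 = 758.168.

Posterior mean ≈ 758.168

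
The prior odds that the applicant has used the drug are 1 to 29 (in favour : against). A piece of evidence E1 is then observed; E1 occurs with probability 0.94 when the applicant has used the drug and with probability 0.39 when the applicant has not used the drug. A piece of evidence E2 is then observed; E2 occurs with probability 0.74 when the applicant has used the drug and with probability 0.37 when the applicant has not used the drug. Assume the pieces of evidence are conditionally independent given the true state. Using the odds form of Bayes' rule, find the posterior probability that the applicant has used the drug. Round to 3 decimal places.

Posterior probability ≈ 0.143

Prior odds = 1/29 = 0.034483.
Likelihood ratio for E1 = 0.94/0.39 = 2.4103.
Likelihood ratio for E2 = 0.74/0.37 = 2.0000.
Posterior odds = prior odds × LR₁ × LR₂ = 0.16622.
Posterior probability = odds/(1+odds) = 0.16622/1.1662 = 0.143.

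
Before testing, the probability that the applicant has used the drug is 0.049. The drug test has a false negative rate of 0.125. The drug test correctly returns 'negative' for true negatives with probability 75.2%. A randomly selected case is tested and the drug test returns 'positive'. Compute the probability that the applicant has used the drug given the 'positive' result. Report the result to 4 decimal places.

Let H be the event that the applicant has used the drug. P(H) = 0.049, so P(¬H) = 0.951. With E the 'positive' result, P(E|H) = 0.875 and P(E|¬H) = 0.248.
P(E) = 0.875·0.049 + 0.248·0.951 = 0.042875 + 0.23585 = 0.27872.
By Bayes' theorem, P(H|E) = 0.042875 / 0.27872 = 0.1538.

P(H | E) ≈ 0.1538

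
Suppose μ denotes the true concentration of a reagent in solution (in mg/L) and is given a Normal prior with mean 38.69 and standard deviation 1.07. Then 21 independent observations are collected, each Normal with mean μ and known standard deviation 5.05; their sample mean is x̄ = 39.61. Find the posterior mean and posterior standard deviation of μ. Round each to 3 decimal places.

With known σ, the Normal prior is conjugate. Weight on the data is w = (n/σ²)/(n/σ² + 1/τ₀²) = 0.823449/(0.823449+0.873439) = 0.48527.
Posterior mean = w·x̄ + (1−w)·μ₀ = 0.48527·39.61 + 0.51473·38.69 = 39.136. Posterior variance = 1/(0.823449+0.873439) = 0.589314, so SD = 0.768.

Posterior mean ≈ 39.136; posterior SD ≈ 0.768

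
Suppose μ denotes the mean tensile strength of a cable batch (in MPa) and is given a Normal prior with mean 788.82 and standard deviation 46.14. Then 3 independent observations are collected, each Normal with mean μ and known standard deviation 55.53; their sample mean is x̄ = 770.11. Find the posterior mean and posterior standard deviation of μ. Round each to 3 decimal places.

Posterior mean ≈ 776.202; posterior SD ≈ 26.328

With known σ, the Normal prior is conjugate. Weight on the data is w = (n/σ²)/(n/σ² + 1/τ₀²) = 0.00097289/(0.00097289+0.00046973) = 0.67439.
Posterior mean = w·x̄ + (1−w)·μ₀ = 0.67439·770.11 + 0.32561·788.82 = 776.202. Posterior variance = 1/(0.00097289+0.00046973) = 693.183, so SD = 26.328.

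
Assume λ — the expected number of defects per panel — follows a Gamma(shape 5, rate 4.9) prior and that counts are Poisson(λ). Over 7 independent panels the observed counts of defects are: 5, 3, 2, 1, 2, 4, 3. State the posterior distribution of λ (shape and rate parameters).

Total count ∑xᵢ = 20 over n = 7 panels.
Gamma is conjugate to the Poisson likelihood: posterior is Gamma(shape = 5+20 = 25, rate = 4.9+7 = 11.9).

Posterior: Gamma(shape=25, rate=11.9)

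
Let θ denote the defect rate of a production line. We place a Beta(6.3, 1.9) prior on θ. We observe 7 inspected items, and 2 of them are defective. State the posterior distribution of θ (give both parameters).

Posterior: Beta(8.3, 6.9)

The binomial likelihood is conjugate to the Beta prior: with 2 successes and 5 failures, the posterior is Beta(6.3+2, 1.9+5) = Beta(8.3, 6.9).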